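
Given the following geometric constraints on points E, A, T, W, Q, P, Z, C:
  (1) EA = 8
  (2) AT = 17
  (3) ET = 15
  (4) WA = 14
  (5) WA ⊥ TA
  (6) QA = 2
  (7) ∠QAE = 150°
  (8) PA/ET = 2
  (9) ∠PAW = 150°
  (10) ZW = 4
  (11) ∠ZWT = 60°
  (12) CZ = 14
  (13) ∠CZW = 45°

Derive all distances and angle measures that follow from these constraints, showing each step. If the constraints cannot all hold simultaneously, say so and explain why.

The constraints are consistent.

From the given relations:
  PA = 2·ET = 2·15 = 30

Step 1: From EA = 8, AQ = 2, and ∠EAQ = 150°, by the law of cosines:
  EQ² = EA² + AQ² - 2·EA·AQ·cos(150°) = 64 + 4 + 27.71 = 95.71
  EQ ≈ 9.78

Step 2: From TA = 17, AW = 14, and ∠TAW = 90°, by the law of cosines:
  TW² = TA² + AW² - 2·TA·AW·cos(90°) = 289 + 196 - 0 = 485
  TW ≈ 22.02

Step 3: From WA = 14, AP = 30, and ∠WAP = 150°, by the law of cosines:
  WP² = WA² + AP² - 2·WA·AP·cos(150°) = 196 + 900 + 727.5 = 1823
  WP ≈ 42.7

Step 4: From WZ = 4, ZC = 14, and ∠WZC = 45°, by the law of cosines:
  WC² = WZ² + ZC² - 2·WZ·ZC·cos(45°) = 16 + 196 - 79.2 = 132.8
  WC ≈ 11.52

Step 5: From EA = 8, ET = 15, AT = 17, by the inverse law of cosines:
  cos(∠AET) = (EA² + ET² - AT²) / (2·EA·ET)
  ∠AET = 90°

Step 6: From AE = 8, AT = 17, ET = 15, by the inverse law of cosines:
  cos(∠EAT) = (AE² + AT² - ET²) / (2·AE·AT)
  ∠EAT = 61.93°

Step 7: From TA = 17, TE = 15, AE = 8, by the inverse law of cosines:
  cos(∠ATE) = (TA² + TE² - AE²) / (2·TA·TE)
  ∠ATE = 28.07°

Step 8: From TW = 22.02, WZ = 4, and ∠TWZ = 60°, by the law of cosines:
  TZ² = TW² + WZ² - 2·TW·WZ·cos(60°) = 485 + 16 - 88.09 = 412.9
  TZ ≈ 20.32

Step 9: From EA = 8, EQ = 9.78, AQ = 2, by the inverse law of cosines:
  cos(∠AEQ) = (EA² + EQ² - AQ²) / (2·EA·EQ)
  ∠AEQ = 5.87°

Step 10: From TA = 17, TW = 22.02, AW = 14, by the inverse law of cosines:
  cos(∠ATW) = (TA² + TW² - AW²) / (2·TA·TW)
  ∠ATW = 39.47°

Step 11: From WA = 14, WP = 42.7, AP = 30, by the inverse law of cosines:
  cos(∠AWP) = (WA² + WP² - AP²) / (2·WA·WP)
  ∠AWP = 20.57°

Step 12: From WA = 14, WT = 22.02, AT = 17, by the inverse law of cosines:
  cos(∠AWT) = (WA² + WT² - AT²) / (2·WA·WT)
  ∠AWT = 50.53°

Step 13: From WC = 11.52, WZ = 4, CZ = 14, by the inverse law of cosines:
  cos(∠CWZ) = (WC² + WZ² - CZ²) / (2·WC·WZ)
  ∠CWZ = 120.79°

Step 14: From QA = 2, QE = 9.78, AE = 8, by the inverse law of cosines:
  cos(∠AQE) = (QA² + QE² - AE²) / (2·QA·QE)
  ∠AQE = 24.13°

Step 15: From PA = 30, PW = 42.7, AW = 14, by the inverse law of cosines:
  cos(∠APW) = (PA² + PW² - AW²) / (2·PA·PW)
  ∠APW = 9.43°

Step 16: From CW = 11.52, CZ = 14, WZ = 4, by the inverse law of cosines:
  cos(∠WCZ) = (CW² + CZ² - WZ²) / (2·CW·CZ)
  ∠WCZ = 14.21°

Step 17: From TW = 22.02, TZ = 20.32, WZ = 4, by the inverse law of cosines:
  cos(∠WTZ) = (TW² + TZ² - WZ²) / (2·TW·TZ)
  ∠WTZ = 9.82°

Step 18: From ZT = 20.32, ZW = 4, TW = 22.02, by the inverse law of cosines:
  cos(∠TZW) = (ZT² + ZW² - TW²) / (2·ZT·ZW)
  ∠TZW = 110.18°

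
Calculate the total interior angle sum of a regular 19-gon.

The sum of interior angles of an n-sided polygon is (n - 2) * 180.
For n = 19: (19 - 2) * 180 = 17 * 180 = 3060 degrees.

3060 degrees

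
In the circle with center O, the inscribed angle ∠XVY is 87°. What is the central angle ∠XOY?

Central angle = 2 × 87° = 174° (inscribed angle theorem).

174°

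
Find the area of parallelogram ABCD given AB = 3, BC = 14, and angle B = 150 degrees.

The area of a parallelogram equals the product of two adjacent sides times the sine of the included angle.
This is because the height equals 14 * sin(150°) = 7.
Area = 3 * 7 = 21

21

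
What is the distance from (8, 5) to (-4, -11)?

d = sqrt((-12)^2 + (-16)^2) = sqrt(400) = 20

20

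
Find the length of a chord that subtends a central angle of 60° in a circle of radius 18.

Chord length = 2r sin(θ/2)
= 2 × 18 × sin(60°/2)
= 2 × 18 × sin(30°)
= 18

18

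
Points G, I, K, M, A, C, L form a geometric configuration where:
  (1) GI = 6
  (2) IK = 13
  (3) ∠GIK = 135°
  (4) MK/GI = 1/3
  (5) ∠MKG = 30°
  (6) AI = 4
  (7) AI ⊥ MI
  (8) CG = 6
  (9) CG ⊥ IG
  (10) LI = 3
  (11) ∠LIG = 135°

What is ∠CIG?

Step 1: By the law of cosines on triangle IGC: IC² = 6² + 6² − 2·6·6·cos(90°) = 72, so IC = 6·√2.
Step 2: By the inverse law of cosines on triangle CIG: cos(∠CIG) = ((6·√2)² + 6² − 6²) / (2·6·√2·6) = 72/101.82 = 0.7071, so ∠CIG = 45°.

Therefore, the measure of angle ∠CIG = 45°.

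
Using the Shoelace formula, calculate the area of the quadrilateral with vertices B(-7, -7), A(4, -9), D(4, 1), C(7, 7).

The Shoelace formula works by pairing each vertex with the next (cycling back to the first).
For each pair, compute x_i*y_(i+1) - x_(i+1)*y_i:
  (-7*-9 - 4*-7) = 91
  (4*1 - 4*-9) = 40
  (4*7 - 7*1) = 21
  (7*-7 - -7*7) = 0
Taking half the absolute value of the total: Area = (1/2)(152) = 76.

76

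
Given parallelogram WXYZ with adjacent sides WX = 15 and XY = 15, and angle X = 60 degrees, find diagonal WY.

The diagonal of a parallelogram can be found by treating two adjacent sides and the diagonal as a triangle.
Applying the law of cosines with sides 15, 15 and included angle 60°:
d^2 = 225 + 225 - 450*cos(60°) = 225
d = 15

15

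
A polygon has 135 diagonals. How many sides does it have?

Using d = n(n - 3)/2, we solve 135 = n(n - 3)/2.
So n(n - 3) = 270.
Testing n = 18: 18 * 15 = 270 = 270. Correct.
The polygon has 18 sides.

18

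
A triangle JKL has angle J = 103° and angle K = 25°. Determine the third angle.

Let angle L = x. Then 103 + 25 + x = 180.
x = 180 - 128 = 52 degrees.

52 degrees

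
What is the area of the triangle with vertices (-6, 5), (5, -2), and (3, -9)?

The Shoelace formula computes the area from vertex coordinates by summing cross products.
For vertices (-6,5), (5,-2), (3,-9):
Signed sum = -6*-2 - 5*5 + 5*-9 - 3*-2 + 3*5 - -6*-9
= -13 + -39 + -39 = -91
Area = (1/2)|-91| = 91/2.

91/2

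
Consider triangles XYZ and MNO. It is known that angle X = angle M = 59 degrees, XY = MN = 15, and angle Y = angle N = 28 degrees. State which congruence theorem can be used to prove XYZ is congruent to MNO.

The given information matches ASA: Two pairs of corresponding angles and the included side are equal (Angle-Side-Angle).

ASA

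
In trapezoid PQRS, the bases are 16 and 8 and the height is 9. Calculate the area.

A trapezoid's area equals the midsegment times the height.
The midsegment is (16 + 8) / 2 = 12.
Area = 12 * 9 = 108.

108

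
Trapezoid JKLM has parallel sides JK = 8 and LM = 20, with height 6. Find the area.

Area = (8 + 20) * 6 / 2 = 168 / 2 = 84

84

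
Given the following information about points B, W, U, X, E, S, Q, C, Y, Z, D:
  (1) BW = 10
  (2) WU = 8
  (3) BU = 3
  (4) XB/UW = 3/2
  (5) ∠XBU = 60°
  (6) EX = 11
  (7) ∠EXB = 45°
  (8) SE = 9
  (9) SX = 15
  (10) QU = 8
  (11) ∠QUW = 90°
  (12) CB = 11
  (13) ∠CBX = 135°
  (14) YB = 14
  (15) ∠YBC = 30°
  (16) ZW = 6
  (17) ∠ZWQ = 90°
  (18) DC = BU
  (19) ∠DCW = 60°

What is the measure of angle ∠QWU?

Step 1: By the law of cosines on triangle WUQ: WQ² = 8² + 8² − 2·8·8·cos(90°) = 128, so WQ = 8·√2.
Step 2: By the inverse law of cosines on triangle QWU: cos(∠QWU) = ((8·√2)² + 8² − 8²) / (2·8·√2·8) = 128/181.02 = 0.7071, so ∠QWU = 45°.

Therefore, the measure of angle ∠QWU = 45°.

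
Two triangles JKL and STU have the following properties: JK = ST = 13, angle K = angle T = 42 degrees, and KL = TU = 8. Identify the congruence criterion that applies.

Consider the given information: JK = ST = 13, angle K = angle T = 42 degrees, and KL = TU = 8
This is not ASA or HL: ASA requires two angles and the side between them. HL only applies to right triangles with matching hypotenuse and leg.
The correct criterion is SAS. Two pairs of corresponding sides and the included angle are equal (Side-Angle-Side).

SAS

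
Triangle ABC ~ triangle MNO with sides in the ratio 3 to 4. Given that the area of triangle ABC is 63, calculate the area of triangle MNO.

Area ratio = (3/4)^2 = 9/16. Area of MNO = 63 * 16/9 = 112.

112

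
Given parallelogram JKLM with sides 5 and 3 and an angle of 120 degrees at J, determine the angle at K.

In a parallelogram, consecutive angles are supplementary (sum to 180°).
angle K = 180 - angle J
angle K = 180 - 120
angle K = 60 degrees

60 degrees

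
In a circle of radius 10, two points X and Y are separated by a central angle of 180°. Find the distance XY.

Chord length = 2r sin(θ/2)
= 2 × 10 × sin(180°/2)
= 2 × 10 × sin(90°)
= 20

20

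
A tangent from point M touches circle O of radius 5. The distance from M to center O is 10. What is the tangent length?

tangent = √(d² - r²) = √(10² - 5²) = √(100 - 25) = √75 = 5*sqrt(3)

5*sqrt(3)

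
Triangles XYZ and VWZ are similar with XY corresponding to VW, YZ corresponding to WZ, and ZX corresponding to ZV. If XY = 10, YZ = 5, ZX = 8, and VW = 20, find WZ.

Since the triangles are similar, the ratio of corresponding sides is constant.
Scale factor k = VW / XY = 20 / 10 = 2
WZ = k * YZ = 2 * 5 = 10

10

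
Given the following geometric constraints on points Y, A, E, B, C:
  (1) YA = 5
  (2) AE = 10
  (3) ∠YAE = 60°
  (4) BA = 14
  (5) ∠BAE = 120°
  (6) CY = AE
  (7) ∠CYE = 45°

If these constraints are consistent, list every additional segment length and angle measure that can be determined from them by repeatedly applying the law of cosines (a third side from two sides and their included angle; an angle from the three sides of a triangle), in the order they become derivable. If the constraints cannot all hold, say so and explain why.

The constraints are consistent. Derivable facts, in order:
After 1 step:
- EB = 2·√109
- YE = 5·√3
After 2 steps:
- EC ≈ 7.25
- ∠ABE = 24.5°
- ∠AEB = 35.5°
- ∠AEY = 30°
- ∠AYE = 90°
After 3 steps:
- ∠CEY = 77.33°
- ∠ECY = 57.67°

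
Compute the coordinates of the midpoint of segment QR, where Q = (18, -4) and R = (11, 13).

The midpoint is the point halfway along the segment.
Move half the horizontal distance: 18 + (11 - 18)/2 = 18 + -7/2 = 29/2
Move half the vertical distance: -4 + (13 - -4)/2 = -4 + 17/2 = 9/2
Midpoint = (29/2, 9/2)

(29/2, 9/2)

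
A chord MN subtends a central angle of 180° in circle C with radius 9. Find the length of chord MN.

Chord length = 2r sin(θ/2)
= 2 × 9 × sin(180°/2)
= 2 × 9 × sin(90°)
= 18

18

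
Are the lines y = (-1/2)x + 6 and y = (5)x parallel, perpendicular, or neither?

Slope of line 1: m1 = -1/2
Slope of line 2: m2 = 5
For parallel lines we need equal slopes: -1/2 != 5.
For perpendicular lines we need m1*m2 = -1: (-1/2)(5) = -5/2 != -1.
Since neither condition holds, the lines are neither parallel nor perpendicular.

Neither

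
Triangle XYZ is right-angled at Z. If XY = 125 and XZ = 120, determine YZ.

By the Pythagorean theorem: YZ^2 = XY^2 - XZ^2
YZ^2 = 125^2 - 120^2 = 15625 - 14400 = 1225
YZ = sqrt(1225) = 35

35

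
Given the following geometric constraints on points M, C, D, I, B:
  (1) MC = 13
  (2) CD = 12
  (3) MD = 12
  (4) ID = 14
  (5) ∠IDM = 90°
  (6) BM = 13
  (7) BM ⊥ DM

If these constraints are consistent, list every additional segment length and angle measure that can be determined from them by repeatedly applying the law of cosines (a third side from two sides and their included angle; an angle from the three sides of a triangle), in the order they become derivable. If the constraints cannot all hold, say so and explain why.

The constraints are consistent. Derivable facts, in order:
After 1 step:
- DB ≈ 17.69
- MI = 2·√85
- ∠CDM = 65.59°
- ∠CMD = 57.2°
- ∠DCM = 57.2°
After 2 steps:
- ∠BDM = 47.29°
- ∠DBM = 42.71°
- ∠DIM = 40.6°
- ∠DMI = 49.4°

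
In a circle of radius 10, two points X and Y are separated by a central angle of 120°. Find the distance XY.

Chord length = 2r sin(θ/2)
= 2 × 10 × sin(120°/2)
= 2 × 10 × sin(60°)
= 10*sqrt(3)

10*sqrt(3)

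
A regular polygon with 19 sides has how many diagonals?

Total line segments between 19 vertices = C(19,2) = 171.
Subtract the 19 sides: 171 - 19 = 152 diagonals.

152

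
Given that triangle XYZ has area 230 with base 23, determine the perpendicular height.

Area = (1/2) * base * height
height = 2 * Area / base
height = 2 * 230 / 23
height = 460 / 23
height = 20

20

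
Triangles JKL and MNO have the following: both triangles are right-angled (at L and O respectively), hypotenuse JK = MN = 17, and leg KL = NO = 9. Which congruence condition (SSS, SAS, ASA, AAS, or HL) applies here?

The given information provides:
both triangles are right-angled (at L and O respectively), hypotenuse JK = MN = 17, and leg KL = NO = 9
This matches the HL congruence theorem.
The hypotenuse and one leg of two right triangles are equal (Hypotenuse-Leg).

HL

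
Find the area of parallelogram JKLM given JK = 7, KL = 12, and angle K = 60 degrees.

Area = a * b * sin(theta)
Area = 7 * 12 * sin(60 degrees)
Area = 84 * sqrt(3)/2
Area = 42*sqrt(3)

42*sqrt(3)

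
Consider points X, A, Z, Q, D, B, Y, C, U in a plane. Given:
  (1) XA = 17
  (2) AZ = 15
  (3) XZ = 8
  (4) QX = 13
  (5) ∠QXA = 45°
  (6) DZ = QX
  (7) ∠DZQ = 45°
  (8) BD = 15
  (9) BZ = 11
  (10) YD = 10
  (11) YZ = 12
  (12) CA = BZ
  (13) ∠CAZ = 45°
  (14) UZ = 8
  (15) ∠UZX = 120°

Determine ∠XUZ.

Step 1: By the law of cosines on triangle UZX: UX² = 8² + 8² − 2·8·8·cos(120°) = 192, so UX = 8·√3.
Step 2: By the inverse law of cosines on triangle XUZ: cos(∠XUZ) = ((8·√3)² + 8² − 8²) / (2·8·√3·8) = 192/221.7 = 0.866, so ∠XUZ = 30°.

Therefore, the measure of angle ∠XUZ = 30°.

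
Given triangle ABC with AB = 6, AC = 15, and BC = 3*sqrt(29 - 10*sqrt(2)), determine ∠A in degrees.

When all three sides of a triangle are known, the law of cosines can be rearranged to find any angle.
cos(C) = (a² + b² - c²) / (2ab) gives cos(A) = sqrt(2)/2.
Taking the inverse cosine: A = 45°.

45°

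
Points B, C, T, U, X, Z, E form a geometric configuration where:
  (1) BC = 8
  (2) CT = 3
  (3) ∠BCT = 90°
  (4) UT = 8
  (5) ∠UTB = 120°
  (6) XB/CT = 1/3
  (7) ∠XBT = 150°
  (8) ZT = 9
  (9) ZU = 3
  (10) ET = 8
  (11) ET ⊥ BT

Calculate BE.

Step 1: By the law of cosines on triangle BCT: BT² = 8² + 3² − 2·8·3·cos(90°) = 73, so BT = √73.
Step 2: By the law of cosines on triangle BTE: BE² = √73² + 8² − 2·√73·8·cos(90°) = 137, so BE = √137.

Therefore, the length of BE = √137.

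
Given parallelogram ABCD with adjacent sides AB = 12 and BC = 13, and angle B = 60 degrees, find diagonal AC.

The diagonal of a parallelogram can be found by treating two adjacent sides and the diagonal as a triangle.
Applying the law of cosines with sides 12, 13 and included angle 60°:
d^2 = 144 + 169 - 312*cos(60°) = 157
d = sqrt(157)

sqrt(157)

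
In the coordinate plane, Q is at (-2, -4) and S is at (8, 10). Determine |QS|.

d = sqrt((10)^2 + (14)^2) = sqrt(296) = 2*sqrt(74)

2*sqrt(74)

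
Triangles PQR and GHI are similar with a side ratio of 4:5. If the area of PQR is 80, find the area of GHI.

The ratio of areas of similar triangles = (side ratio)^2.
Side ratio = 4:5, so area ratio = 16:25.
Area of GHI / Area of PQR = 25/16
Area of GHI = 80 * 25/16 = 125

125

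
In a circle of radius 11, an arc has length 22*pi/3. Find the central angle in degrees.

Arc length L = 2πr × θ/360, so θ = 360L / (2πr).
θ = 360 × 22*pi/3 / (2π × 11)
θ = 120°
θ = 120°

120°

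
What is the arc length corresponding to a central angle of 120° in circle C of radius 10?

The full circumference is 2πr = 2π(10) = 20*pi.
The arc spans 120° out of 360°, which is a fraction of 1/3.
Arc length = 20*pi × 1/3 = 20*pi/3.

20*pi/3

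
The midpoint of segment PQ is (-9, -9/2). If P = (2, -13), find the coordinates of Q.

Using the midpoint formula: M = ((x1 + x2)/2, (y1 + y2)/2)
We know M = (-9, -9/2) and P = (2, -13)
For x: -9 = (2 + x2)/2, so x2 = 2*-9 - 2 = -20
For y: -9/2 = (-13 + y2)/2, so y2 = 2*-9/2 - -13 = 4
Q = (-20, 4)

(-20, 4)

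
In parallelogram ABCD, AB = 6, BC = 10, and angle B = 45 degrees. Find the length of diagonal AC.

Law of cosines: d^2 = 6^2 + 10^2 - 2(6)(10)cos(45°) = 136 - 60*sqrt(2), so d = 2*sqrt(34 - 15*sqrt(2)).

2*sqrt(34 - 15*sqrt(2))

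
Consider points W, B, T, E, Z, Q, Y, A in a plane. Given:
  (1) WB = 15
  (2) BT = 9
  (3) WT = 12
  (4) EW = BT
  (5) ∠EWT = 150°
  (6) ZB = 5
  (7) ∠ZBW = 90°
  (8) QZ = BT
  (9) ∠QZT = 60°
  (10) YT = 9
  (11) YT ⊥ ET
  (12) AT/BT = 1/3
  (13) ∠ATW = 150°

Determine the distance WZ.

Step 1: By the law of cosines on triangle WBZ: WZ² = 15² + 5² − 2·15·5·cos(90°) = 250, so WZ = 5·√10.

Therefore, the length of WZ = 5·√10.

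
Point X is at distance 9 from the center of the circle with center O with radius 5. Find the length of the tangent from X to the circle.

The tangent, radius, and line from the external point to the center form a right triangle.
The right angle is where the tangent meets the radius.
By the Pythagorean theorem: tangent² + 5² = 9²
tangent² = 81 - 25 = 56
tangent = 2*sqrt(14)

2*sqrt(14)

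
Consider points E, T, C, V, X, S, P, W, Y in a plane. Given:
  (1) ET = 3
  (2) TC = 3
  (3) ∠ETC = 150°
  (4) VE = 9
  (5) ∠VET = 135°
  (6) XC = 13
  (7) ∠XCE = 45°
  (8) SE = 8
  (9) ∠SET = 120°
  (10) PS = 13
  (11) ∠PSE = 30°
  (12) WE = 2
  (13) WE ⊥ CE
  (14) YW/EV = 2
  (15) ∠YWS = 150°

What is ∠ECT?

Step 1: By the law of cosines on triangle CTE: CE² = 3² + 3² − 2·3·3·cos(150°) = 33.59, so CE ≈ 5.8.
Step 2: By the inverse law of cosines on triangle ECT: cos(∠ECT) = (5.8² + 3² − 3²) / (2·5.8·3) = 33.59/34.77 = 0.9659, so ∠ECT = 15°.

Therefore, the measure of angle ∠ECT = 15°.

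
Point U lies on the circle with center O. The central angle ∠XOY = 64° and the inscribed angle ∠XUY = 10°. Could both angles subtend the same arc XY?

By the inscribed angle theorem, the inscribed angle for a central angle of 64° should be 64° / 2 = 32°.
The given inscribed angle is 10°, which does not equal 32°.
Therefore, no, they do not correspond to the same arc.

No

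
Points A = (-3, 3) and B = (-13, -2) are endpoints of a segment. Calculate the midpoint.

M = ((x₁ + x₂)/2, (y₁ + y₂)/2)
= ((-3 + -13)/2, (3 + -2)/2)
= (-16/2, 1/2) = (-8, 1/2)

(-8, 1/2)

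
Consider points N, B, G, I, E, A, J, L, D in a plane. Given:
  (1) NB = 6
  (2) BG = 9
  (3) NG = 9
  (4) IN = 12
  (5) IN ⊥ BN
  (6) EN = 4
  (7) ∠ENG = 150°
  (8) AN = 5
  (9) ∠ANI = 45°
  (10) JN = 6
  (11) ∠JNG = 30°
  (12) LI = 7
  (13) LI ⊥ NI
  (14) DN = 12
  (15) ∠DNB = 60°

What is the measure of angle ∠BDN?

Step 1: By the law of cosines on triangle DNB: DB² = 12² + 6² − 2·12·6·cos(60°) = 108, so DB = 6·√3.
Step 2: By the inverse law of cosines on triangle BDN: cos(∠BDN) = ((6·√3)² + 12² − 6²) / (2·6·√3·12) = 216/249.42 = 0.866, so ∠BDN = 30°.

Therefore, the measure of angle ∠BDN = 30°.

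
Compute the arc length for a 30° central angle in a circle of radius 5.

Arc length = 2πr × θ/360
= 2π × 5 × 1/12
= 5*pi/6

5*pi/6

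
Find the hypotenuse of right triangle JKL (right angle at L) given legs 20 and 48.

In a right triangle, the square of the hypotenuse equals the sum of the squares of the two legs.
The legs are 20 and 48, so the hypotenuse = sqrt(400 + 2304) = sqrt(2704) = 52.

52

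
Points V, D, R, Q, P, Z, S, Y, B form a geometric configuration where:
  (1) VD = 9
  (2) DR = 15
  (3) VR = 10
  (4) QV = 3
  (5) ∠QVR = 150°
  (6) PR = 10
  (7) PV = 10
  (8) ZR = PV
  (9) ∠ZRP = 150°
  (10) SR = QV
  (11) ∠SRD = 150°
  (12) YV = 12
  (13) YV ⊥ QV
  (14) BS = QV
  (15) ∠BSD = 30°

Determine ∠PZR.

From the given relations: ZR = PV = 10.
Step 1: By the law of cosines on triangle ZRP: ZP² = 10² + 10² − 2·10·10·cos(150°) = 373.21, so ZP ≈ 19.32.
Step 2: By the inverse law of cosines on triangle PZR: cos(∠PZR) = (19.32² + 10² − 10²) / (2·19.32·10) = 373.21/386.37 = 0.9659, so ∠PZR = 15°.

Therefore, the measure of angle ∠PZR = 15°.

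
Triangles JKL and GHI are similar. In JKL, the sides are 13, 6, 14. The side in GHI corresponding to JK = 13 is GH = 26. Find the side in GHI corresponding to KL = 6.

Similar triangles have proportional sides. Setting up the proportion:
GH / JK = HI / KL
26 / 13 = HI / 6
HI = 6 * 26 / 13 = 12.

12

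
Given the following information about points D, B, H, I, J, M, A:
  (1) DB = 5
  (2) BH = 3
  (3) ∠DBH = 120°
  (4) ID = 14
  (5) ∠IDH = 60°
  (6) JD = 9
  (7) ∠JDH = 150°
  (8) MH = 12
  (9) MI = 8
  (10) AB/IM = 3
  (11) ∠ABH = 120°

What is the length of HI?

Step 1: By the law of cosines on triangle DBH: DH² = 5² + 3² − 2·5·3·cos(120°) = 49, so DH = 7.
Step 2: By the law of cosines on triangle HDI: HI² = 7² + 14² − 2·7·14·cos(60°) = 147, so HI = 7·√3.

Therefore, the length of HI = 7·√3.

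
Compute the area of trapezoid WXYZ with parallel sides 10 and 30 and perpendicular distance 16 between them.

Area = (10 + 30) * 16 / 2 = 640 / 2 = 320

320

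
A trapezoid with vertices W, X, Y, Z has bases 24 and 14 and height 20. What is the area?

A trapezoid's area equals the midsegment times the height.
The midsegment is (24 + 14) / 2 = 19.
Area = 19 * 20 = 380.

380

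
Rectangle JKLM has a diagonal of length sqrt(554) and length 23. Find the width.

Using the Pythagorean theorem: d^2 = a^2 + b^2
b^2 = d^2 - a^2
b^2 = 554 - 529
b^2 = 25
b = sqrt(25) = 5

5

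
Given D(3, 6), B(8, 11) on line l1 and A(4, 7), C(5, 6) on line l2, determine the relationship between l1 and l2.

Slope of line 1: m1 = (11 - 6)/(8 - 3) = 5/5 = 1
Slope of line 2: m2 = (6 - 7)/(5 - 4) = -1/1 = -1
m1 * m2 = -1, so perpendicular.

Perpendicular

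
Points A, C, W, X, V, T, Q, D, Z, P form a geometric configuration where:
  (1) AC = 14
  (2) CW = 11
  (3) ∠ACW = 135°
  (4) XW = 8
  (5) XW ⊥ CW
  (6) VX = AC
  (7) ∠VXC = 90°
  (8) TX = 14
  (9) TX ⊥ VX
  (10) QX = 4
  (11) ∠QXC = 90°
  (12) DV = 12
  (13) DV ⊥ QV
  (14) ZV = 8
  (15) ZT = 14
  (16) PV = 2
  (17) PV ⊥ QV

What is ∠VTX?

From the given relations: VX = AC = 14.
Step 1: By the law of cosines on triangle TXV: TV² = 14² + 14² − 2·14·14·cos(90°) = 392, so TV = 14·√2.
Step 2: By the inverse law of cosines on triangle VTX: cos(∠VTX) = ((14·√2)² + 14² − 14²) / (2·14·√2·14) = 392/554.37 = 0.7071, so ∠VTX = 45°.

Therefore, the measure of angle ∠VTX = 45°.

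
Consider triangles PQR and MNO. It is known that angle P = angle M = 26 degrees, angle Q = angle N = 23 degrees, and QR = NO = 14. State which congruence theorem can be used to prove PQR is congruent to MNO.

Consider the given information: angle P = angle M = 26 degrees, angle Q = angle N = 23 degrees, and QR = NO = 14
This is not SSS or ASA: SSS requires all three pairs of sides, but we don't have that. ASA requires two angles and the side between them.
The correct criterion is AAS. Two pairs of corresponding angles and a non-included side are equal (Angle-Angle-Side).

AAS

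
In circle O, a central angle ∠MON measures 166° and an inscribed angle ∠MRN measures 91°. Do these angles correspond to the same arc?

By the inscribed angle theorem, the inscribed angle for a central angle of 166° should be 166° / 2 = 83°.
The given inscribed angle is 91°, which does not equal 83°.
Therefore, no, they do not correspond to the same arc.

No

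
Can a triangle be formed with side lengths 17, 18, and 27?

For three segments to close into a triangle, no single side can be as long as the other two combined.
The longest side is 27, and 17 + 18 = 35 > 27.
A triangle can be formed.

Yes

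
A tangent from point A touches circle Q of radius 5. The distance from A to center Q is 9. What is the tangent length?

Let T be the point of tangency. Then QT ⊥ AT (radius ⊥ tangent).
In right triangle QTA: QA² = QT² + AT²
9² = 5² + AT²
AT² = 56, AT = 2*sqrt(14)

2*sqrt(14)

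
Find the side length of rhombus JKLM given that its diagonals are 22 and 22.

Half-diagonals are 11 and 11. side = sqrt(11^2 + 11^2) = sqrt(242) = 11*sqrt(2)

11*sqrt(2)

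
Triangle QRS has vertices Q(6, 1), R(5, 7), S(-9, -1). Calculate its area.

Using the Shoelace formula for a triangle:
Area = (1/2)|x0(y1 - y2) + x1(y2 - y0) + x2(y0 - y1)|
Area = (1/2)|6(7 - -1) + 5(-1 - 1) + -9(1 - 7)|
Area = (1/2)|48 + -10 + 54|
Area = (1/2)|92|
Area = (1/2)(92)
Area = 46

46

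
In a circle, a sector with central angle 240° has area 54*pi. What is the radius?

r² = 360 × 54*pi / (π × 240) = 81, so r = 9.

9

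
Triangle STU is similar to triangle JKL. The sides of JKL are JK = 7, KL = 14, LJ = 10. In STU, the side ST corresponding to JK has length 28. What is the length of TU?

k = 28/7 = 4. TU = 4 * 14 = 56.

56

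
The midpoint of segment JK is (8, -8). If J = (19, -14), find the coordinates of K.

Using the midpoint formula: M = ((x1 + x2)/2, (y1 + y2)/2)
We know M = (8, -8) and J = (19, -14)
For x: 8 = (19 + x2)/2, so x2 = 2*8 - 19 = -3
For y: -8 = (-14 + y2)/2, so y2 = 2*-8 - -14 = -2
K = (-3, -2)

(-3, -2)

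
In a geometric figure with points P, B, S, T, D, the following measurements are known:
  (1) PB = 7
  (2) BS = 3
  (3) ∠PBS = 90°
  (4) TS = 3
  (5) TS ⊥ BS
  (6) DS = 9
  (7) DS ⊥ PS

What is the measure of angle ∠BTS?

Step 1: By the law of cosines on triangle TSB: TB² = 3² + 3² − 2·3·3·cos(90°) = 18, so TB = 3·√2.
Step 2: By the inverse law of cosines on triangle BTS: cos(∠BTS) = ((3·√2)² + 3² − 3²) / (2·3·√2·3) = 18/25.46 = 0.7071, so ∠BTS = 45°.

Therefore, the measure of angle ∠BTS = 45°.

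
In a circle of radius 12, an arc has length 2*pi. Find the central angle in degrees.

The full circumference is 2πr = 24*pi.
The arc is 2*pi / 24*pi = 1/12 of the full circle.
So the central angle = 1/12 × 360° = 30°.

30°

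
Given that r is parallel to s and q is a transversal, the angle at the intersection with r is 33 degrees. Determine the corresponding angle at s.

Corresponding angles are equal: 33 degrees.

33 degrees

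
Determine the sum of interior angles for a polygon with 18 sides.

The sum of interior angles of an n-sided polygon is (n - 2) * 180.
For n = 18: (18 - 2) * 180 = 16 * 180 = 2880 degrees.

2880 degrees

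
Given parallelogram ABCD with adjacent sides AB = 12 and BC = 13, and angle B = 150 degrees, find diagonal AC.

Law of cosines: d^2 = 12^2 + 13^2 - 2(12)(13)cos(150°) = 156*sqrt(3) + 313, so d = sqrt(156*sqrt(3) + 313).

sqrt(156*sqrt(3) + 313)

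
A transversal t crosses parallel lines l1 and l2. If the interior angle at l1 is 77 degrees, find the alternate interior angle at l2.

Alternate interior angles formed by parallel lines and a transversal are equal.
The given angle is 77 degrees.
The alternate interior angle = 77 degrees.

77 degrees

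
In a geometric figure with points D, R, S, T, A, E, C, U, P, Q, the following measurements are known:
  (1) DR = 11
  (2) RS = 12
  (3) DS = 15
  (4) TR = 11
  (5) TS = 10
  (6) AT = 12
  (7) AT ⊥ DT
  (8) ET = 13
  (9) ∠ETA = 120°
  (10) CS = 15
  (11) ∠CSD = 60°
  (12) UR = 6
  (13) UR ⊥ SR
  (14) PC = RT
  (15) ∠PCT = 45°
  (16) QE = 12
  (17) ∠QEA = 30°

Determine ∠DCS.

Step 1: By the law of cosines on triangle CSD: CD² = 15² + 15² − 2·15·15·cos(60°) = 225, so CD = 15.
Step 2: By the inverse law of cosines on triangle DCS: cos(∠DCS) = (15² + 15² − 15²) / (2·15·15) = 225/450 = 0.5, so ∠DCS = 60°.

Therefore, the measure of angle ∠DCS = 60°.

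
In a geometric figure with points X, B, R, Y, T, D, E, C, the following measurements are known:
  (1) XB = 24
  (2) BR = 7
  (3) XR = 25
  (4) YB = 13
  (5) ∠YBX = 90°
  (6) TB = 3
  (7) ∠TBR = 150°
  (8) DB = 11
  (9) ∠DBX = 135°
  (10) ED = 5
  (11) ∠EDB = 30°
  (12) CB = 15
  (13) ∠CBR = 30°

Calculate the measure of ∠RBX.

Step 1: By the inverse law of cosines on triangle RBX: cos(∠RBX) = (7² + 24² − 25²) / (2·7·24) = 0/336 = 0, so ∠RBX = 90°.

Therefore, the measure of angle ∠RBX = 90°.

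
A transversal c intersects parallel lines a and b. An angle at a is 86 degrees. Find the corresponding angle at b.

Corresponding angles formed by parallel lines and a transversal are equal.
The given angle is 86 degrees.
The corresponding angle = 86 degrees.

86 degrees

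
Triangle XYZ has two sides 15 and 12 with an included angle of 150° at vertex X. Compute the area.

Area = (1/2) * XY * XZ * sin(X)
Area = (1/2) * 15 * 12 * sin(150°)
Area = (1/2) * 15 * 12 * 1/2
Area = 45

45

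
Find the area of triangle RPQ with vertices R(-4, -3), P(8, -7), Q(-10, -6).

Using the Shoelace formula for a triangle:
Area = (1/2)|x0(y1 - y2) + x1(y2 - y0) + x2(y0 - y1)|
Area = (1/2)|-4(-7 - -6) + 8(-6 - -3) + -10(-3 - -7)|
Area = (1/2)|4 + -24 + -40|
Area = (1/2)|-60|
Area = (1/2)(60)
Area = 30

30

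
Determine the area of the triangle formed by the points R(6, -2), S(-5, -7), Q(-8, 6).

Shoelace: Area = (1/2)|6(-7-6) + -5(6--2) + -8(-2--7)| = (1/2)(158) = 79

79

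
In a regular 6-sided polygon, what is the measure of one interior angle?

Each interior angle of a regular n-gon is (n - 2) * 180 / n.
For n = 6: (6 - 2) * 180 / 6 = 720/6 = 120 degrees.

120 degrees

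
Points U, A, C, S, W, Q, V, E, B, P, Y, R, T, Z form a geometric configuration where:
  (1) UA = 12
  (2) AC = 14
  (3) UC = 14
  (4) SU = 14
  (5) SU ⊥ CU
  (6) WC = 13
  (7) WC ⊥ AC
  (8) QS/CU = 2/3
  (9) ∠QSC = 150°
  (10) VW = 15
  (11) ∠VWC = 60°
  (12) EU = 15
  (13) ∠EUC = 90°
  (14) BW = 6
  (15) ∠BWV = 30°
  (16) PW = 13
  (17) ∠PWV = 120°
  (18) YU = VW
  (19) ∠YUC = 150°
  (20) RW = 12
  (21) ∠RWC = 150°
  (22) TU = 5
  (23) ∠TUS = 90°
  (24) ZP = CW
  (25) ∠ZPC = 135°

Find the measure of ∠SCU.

Step 1: By the law of cosines on triangle CUS: CS² = 14² + 14² − 2·14·14·cos(90°) = 392, so CS = 14·√2.
Step 2: By the inverse law of cosines on triangle SCU: cos(∠SCU) = ((14·√2)² + 14² − 14²) / (2·14·√2·14) = 392/554.37 = 0.7071, so ∠SCU = 45°.

Therefore, the measure of angle ∠SCU = 45°.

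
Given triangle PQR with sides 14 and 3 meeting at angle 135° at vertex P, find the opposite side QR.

By the law of cosines: QR^2 = PQ^2 + PR^2 - 2*PQ*PR*cos(P)
QR^2 = 14^2 + 3^2 - 2*14*3*cos(135°)
QR^2 = 196 + 9 - 84*(-sqrt(2)/2)
QR^2 = 42*sqrt(2) + 205
QR = sqrt(42*sqrt(2) + 205)

sqrt(42*sqrt(2) + 205)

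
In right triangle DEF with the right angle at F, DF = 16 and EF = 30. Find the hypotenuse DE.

By the Pythagorean theorem: DE^2 = DF^2 + EF^2
DE^2 = 16^2 + 30^2 = 256 + 900 = 1156
DE = sqrt(1156) = 34

34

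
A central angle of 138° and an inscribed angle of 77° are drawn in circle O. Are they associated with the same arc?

By the inscribed angle theorem, the inscribed angle for a central angle of 138° should be 138° / 2 = 69°.
The given inscribed angle is 77°, which does not equal 69°.
Therefore, no, they do not correspond to the same arc.

No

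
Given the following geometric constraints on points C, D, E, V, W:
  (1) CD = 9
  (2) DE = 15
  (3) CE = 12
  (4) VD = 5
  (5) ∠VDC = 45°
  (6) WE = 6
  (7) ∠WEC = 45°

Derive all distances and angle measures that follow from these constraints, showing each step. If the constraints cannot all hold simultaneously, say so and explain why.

The constraints are consistent.

Step 1: From CD = 9, DV = 5, and ∠CDV = 45°, by the law of cosines:
  CV² = CD² + DV² - 2·CD·DV·cos(45°) = 81 + 25 - 63.64 = 42.36
  CV ≈ 6.51

Step 2: From CE = 12, EW = 6, and ∠CEW = 45°, by the law of cosines:
  CW² = CE² + EW² - 2·CE·EW·cos(45°) = 144 + 36 - 101.8 = 78.18
  CW ≈ 8.84

Step 3: From CD = 9, CE = 12, DE = 15, by the inverse law of cosines:
  cos(∠DCE) = (CD² + CE² - DE²) / (2·CD·CE)
  ∠DCE = 90°

Step 4: From DC = 9, DE = 15, CE = 12, by the inverse law of cosines:
  cos(∠CDE) = (DC² + DE² - CE²) / (2·DC·DE)
  ∠CDE = 53.13°

Step 5: From EC = 12, ED = 15, CD = 9, by the inverse law of cosines:
  cos(∠CED) = (EC² + ED² - CD²) / (2·EC·ED)
  ∠CED = 36.87°

Step 6: From CD = 9, CV = 6.51, DV = 5, by the inverse law of cosines:
  cos(∠DCV) = (CD² + CV² - DV²) / (2·CD·CV)
  ∠DCV = 32.9°

Step 7: From CE = 12, CW = 8.84, EW = 6, by the inverse law of cosines:
  cos(∠ECW) = (CE² + CW² - EW²) / (2·CE·CW)
  ∠ECW = 28.68°

Step 8: From VC = 6.51, VD = 5, CD = 9, by the inverse law of cosines:
  cos(∠CVD) = (VC² + VD² - CD²) / (2·VC·VD)
  ∠CVD = 102.1°

Step 9: From WC = 8.84, WE = 6, CE = 12, by the inverse law of cosines:
  cos(∠CWE) = (WC² + WE² - CE²) / (2·WC·WE)
  ∠CWE = 106.32°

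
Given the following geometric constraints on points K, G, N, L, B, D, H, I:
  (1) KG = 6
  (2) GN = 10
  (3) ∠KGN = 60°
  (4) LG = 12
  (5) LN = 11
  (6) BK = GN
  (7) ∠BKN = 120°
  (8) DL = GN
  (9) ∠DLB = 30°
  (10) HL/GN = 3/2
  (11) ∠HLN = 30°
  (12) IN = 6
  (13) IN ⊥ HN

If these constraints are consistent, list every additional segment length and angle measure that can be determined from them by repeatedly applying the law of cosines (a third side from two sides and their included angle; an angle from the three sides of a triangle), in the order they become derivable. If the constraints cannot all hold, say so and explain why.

The constraints are consistent. Derivable facts, in order:
After 1 step:
- KN = 2·√19
- NH ≈ 7.76
- ∠GLN = 51.32°
- ∠GNL = 69.51°
- ∠LGN = 59.17°
After 2 steps:
- HI ≈ 9.81
- NB ≈ 16.22
- ∠GKN = 83.41°
- ∠GNK = 36.59°
- ∠HNL = 104.86°
- ∠LHN = 45.14°
After 3 steps:
- ∠BNK = 32.26°
- ∠HIN = 52.29°
- ∠IHN = 37.71°
- ∠KBN = 27.74°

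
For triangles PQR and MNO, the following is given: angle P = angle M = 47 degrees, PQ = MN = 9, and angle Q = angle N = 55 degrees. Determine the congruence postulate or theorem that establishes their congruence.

The given information provides:
angle P = angle M = 47 degrees, PQ = MN = 9, and angle Q = angle N = 55 degrees
This matches the ASA congruence theorem.
Two pairs of corresponding angles and the included side are equal (Angle-Side-Angle).

ASA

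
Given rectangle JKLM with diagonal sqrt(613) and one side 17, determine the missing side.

The diagonal of a rectangle forms a right triangle with the two sides.
Rearranging the Pythagorean theorem: missing side = sqrt(d^2 - known^2).
= sqrt(613 - 289) = sqrt(324) = 18.

18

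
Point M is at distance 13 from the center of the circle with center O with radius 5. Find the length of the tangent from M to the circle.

Let T be the point of tangency. Then OT ⊥ MT (radius ⊥ tangent).
In right triangle OTM: OM² = OT² + MT²
13² = 5² + MT²
MT² = 144, MT = 12

12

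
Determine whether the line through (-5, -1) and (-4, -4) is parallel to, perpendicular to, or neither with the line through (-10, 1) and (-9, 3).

Slope of line 1: m1 = (-4 - -1)/(-4 - -5) = -3/1 = -3
Slope of line 2: m2 = (3 - 1)/(-9 - -10) = 2/1 = 2
m1 != m2 and m1*m2 = -6 != -1. Neither.

Neither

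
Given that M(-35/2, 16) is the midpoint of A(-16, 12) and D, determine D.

Using the midpoint formula: M = ((x1 + x2)/2, (y1 + y2)/2)
We know M = (-35/2, 16) and A = (-16, 12)
For x: -35/2 = (-16 + x2)/2, so x2 = 2*-35/2 - -16 = -19
For y: 16 = (12 + y2)/2, so y2 = 2*16 - 12 = 20
D = (-19, 20)

(-19, 20)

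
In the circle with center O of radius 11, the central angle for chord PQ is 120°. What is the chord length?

Chord length = 2r sin(θ/2)
= 2 × 11 × sin(120°/2)
= 2 × 11 × sin(60°)
= 11*sqrt(3)

11*sqrt(3)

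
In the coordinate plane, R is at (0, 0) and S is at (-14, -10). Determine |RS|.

d = sqrt((-14)^2 + (-10)^2) = sqrt(296) = 2*sqrt(74)

2*sqrt(74)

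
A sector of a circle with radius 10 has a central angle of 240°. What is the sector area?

Sector area = π(10²)(2/3) = 200*pi/3

200*pi/3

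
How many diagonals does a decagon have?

Each of the 10 vertices connects to 7 non-adjacent vertices via diagonals.
Total connections = 10 × 7 = 70, but each diagonal is counted twice.
Number of diagonals = 70 / 2 = 35.

35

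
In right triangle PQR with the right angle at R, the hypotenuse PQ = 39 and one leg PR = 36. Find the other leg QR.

Rearranging the Pythagorean theorem to solve for the unknown leg:
leg^2 = hypotenuse^2 - known_leg^2 = 1521 - 1296 = 225
leg = sqrt(225) = 15.

15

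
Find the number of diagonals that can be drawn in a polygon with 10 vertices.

Each of the 10 vertices connects to 7 non-adjacent vertices via diagonals.
Total connections = 10 × 7 = 70, but each diagonal is counted twice.
Number of diagonals = 70 / 2 = 35.

35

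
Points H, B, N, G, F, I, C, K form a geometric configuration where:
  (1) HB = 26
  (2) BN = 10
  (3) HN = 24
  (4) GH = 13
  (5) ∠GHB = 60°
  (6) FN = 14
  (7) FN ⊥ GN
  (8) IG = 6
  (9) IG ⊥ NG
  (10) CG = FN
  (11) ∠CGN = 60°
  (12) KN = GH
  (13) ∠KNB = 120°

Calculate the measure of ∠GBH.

Step 1: By the law of cosines on triangle BHG: BG² = 26² + 13² − 2·26·13·cos(60°) = 507, so BG = 13·√3.
Step 2: By the inverse law of cosines on triangle GBH: cos(∠GBH) = ((13·√3)² + 26² − 13²) / (2·13·√3·26) = 1014/1170.87 = 0.866, so ∠GBH = 30°.

Therefore, the measure of angle ∠GBH = 30°.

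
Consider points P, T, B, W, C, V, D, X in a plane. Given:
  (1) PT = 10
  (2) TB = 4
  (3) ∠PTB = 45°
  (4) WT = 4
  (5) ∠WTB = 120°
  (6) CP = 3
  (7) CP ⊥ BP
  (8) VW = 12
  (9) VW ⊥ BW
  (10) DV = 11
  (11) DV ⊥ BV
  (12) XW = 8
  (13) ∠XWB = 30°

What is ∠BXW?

Step 1: By the law of cosines on triangle BTW: BW² = 4² + 4² − 2·4·4·cos(120°) = 48, so BW = 4·√3.
Step 2: By the law of cosines on triangle XWB: XB² = 8² + (4·√3)² − 2·8·4·√3·cos(30°) = 16, so XB = 4.
Step 3: By the inverse law of cosines on triangle BXW: cos(∠BXW) = (4² + 8² − (4·√3)²) / (2·4·8) = 32/64 = 0.5, so ∠BXW = 60°.

Therefore, the measure of angle ∠BXW = 60°.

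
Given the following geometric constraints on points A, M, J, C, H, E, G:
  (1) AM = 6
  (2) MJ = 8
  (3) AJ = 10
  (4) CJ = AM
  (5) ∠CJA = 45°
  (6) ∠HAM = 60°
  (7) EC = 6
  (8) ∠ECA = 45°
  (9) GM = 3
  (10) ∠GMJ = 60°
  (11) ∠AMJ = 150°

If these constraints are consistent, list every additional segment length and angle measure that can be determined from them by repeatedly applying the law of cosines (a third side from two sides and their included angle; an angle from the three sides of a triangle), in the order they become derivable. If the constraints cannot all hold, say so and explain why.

These constraints are not satisfiable: (1), (2) and (3) fix all three sides of triangle AMJ, so by the law of cosines cos(∠AMJ) = (6² + 8² − 10²) / (2·6·8) = 0.0000, i.e. ∠AMJ ≈ 90°, which contradicts (11) ∠AMJ = 150°. No planar figure meets all of them, so nothing further can be derived.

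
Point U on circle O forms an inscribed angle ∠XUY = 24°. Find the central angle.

The inscribed angle theorem states that a central angle is always twice any inscribed angle that subtends the same arc.
Since the inscribed angle is 24°, the central angle = 2 × 24° = 48°.

48°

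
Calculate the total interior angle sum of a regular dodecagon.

The sum of interior angles of an n-sided polygon is (n - 2) * 180.
For n = 12: (12 - 2) * 180 = 10 * 180 = 1800 degrees.

1800 degrees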